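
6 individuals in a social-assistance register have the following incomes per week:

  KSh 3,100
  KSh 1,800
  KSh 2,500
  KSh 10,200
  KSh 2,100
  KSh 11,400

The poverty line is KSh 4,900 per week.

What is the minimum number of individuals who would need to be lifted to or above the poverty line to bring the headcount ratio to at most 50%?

1

Currently q = 4 of N = 6 are below the line (H = 0.667).
A headcount ratio of at most 50% allows at most ⌊0.50 × 6⌋ = 3 poor individuals.
So at least 4 − 3 = 1 must be lifted.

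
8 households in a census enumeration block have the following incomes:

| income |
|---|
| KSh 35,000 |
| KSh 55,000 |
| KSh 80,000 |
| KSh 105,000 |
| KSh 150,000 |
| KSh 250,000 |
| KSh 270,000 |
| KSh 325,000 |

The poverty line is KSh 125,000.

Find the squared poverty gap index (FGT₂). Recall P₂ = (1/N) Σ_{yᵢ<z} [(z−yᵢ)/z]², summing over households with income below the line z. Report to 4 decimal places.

Poor units: KSh 35,000, KSh 55,000, KSh 80,000, KSh 105,000 (q = 4 of N = 8).
Gap ratios (z−y)/z: (125000−35000)/125000 = 0.7200; (125000−55000)/125000 = 0.5600; (125000−80000)/125000 = 0.3600; (125000−105000)/125000 = 0.1600.
Squared: 0.5184; 0.3136; 0.1296; 0.0256.
Sum = 0.987200; P₂ = 0.987200 / 8 = 0.1234.

0.1234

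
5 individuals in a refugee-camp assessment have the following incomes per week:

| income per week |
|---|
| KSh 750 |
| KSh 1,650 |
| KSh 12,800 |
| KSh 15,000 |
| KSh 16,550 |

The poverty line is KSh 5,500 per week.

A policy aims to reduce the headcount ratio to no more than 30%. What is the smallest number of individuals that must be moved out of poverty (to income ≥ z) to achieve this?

1

2 of the 5 individuals are poor, so H = 2/5 = 0.400.
A headcount ratio of at most 30% allows at most ⌊0.30 × 5⌋ = 1 poor individuals.
So at least 2 − 1 = 1 must be lifted.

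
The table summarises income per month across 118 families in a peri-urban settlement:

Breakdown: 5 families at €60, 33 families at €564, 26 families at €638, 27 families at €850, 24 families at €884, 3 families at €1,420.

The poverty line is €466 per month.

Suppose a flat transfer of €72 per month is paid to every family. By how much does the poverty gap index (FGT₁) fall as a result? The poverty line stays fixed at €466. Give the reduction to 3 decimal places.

0.007

Before: below the line — 5×€60; poverty gap index (FGT₁) = 0.03692.
After the €72 transfer: below the line — 5×€132; poverty gap index (FGT₁) = 0.03037.
Reduction = 0.03692 − 0.03037 = 0.007.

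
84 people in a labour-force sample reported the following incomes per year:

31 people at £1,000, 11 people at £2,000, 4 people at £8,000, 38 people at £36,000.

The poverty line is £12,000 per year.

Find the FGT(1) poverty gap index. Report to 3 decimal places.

0.463

Incomes under z: 31×£1,000, 11×£2,000, 4×£8,000 (q = 46 of N = 84).
Gap ratios (z−y)/z: (12000−1000)/12000 = 0.9167 (×31); (12000−2000)/12000 = 0.8333 (×11); (12000−8000)/12000 = 0.3333 (×4).
Sum of shortfalls = 38.916667; P₁ averages over all N: 38.916667 / 84 = 0.463.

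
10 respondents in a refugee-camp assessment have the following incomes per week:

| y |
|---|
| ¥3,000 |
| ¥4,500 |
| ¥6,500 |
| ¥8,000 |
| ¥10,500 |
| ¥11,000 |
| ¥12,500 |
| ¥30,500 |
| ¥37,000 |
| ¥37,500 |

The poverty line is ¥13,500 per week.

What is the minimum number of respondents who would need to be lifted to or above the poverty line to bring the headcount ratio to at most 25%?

7 of the 10 respondents are poor, so H = 7/10 = 0.700.
A headcount ratio of at most 25% allows at most ⌊0.25 × 10⌋ = 2 poor respondents.
So at least 7 − 2 = 5 must be lifted.

5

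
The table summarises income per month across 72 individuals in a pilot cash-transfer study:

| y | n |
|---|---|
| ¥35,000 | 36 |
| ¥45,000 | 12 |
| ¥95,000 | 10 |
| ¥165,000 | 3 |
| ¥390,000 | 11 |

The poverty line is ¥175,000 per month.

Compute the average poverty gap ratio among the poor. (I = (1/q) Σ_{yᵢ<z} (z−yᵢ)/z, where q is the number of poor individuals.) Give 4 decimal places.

Poor units: 36×¥35,000, 12×¥45,000, 10×¥95,000, 3×¥165,000 (q = 61 of N = 72).
Relative gaps: 0.8000 (×36), 0.7429 (×12), 0.4571 (×10), 0.0571 (×3); sum = 42.457143.
The income-gap ratio divides by q (the poor only): 42.457143 / 61 = 0.6960.

0.6960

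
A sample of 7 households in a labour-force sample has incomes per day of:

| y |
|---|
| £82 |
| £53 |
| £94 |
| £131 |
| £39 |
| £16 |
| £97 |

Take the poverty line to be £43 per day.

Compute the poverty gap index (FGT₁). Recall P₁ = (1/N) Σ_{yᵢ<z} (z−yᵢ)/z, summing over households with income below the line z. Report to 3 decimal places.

0.103

Incomes under z: £16, £39 (q = 2 of N = 7).
Normalized shortfalls: (43−16)/43 = 0.6279; (43−39)/43 = 0.0930.
Sum of shortfalls = 0.720930; P₁ averages over all N: 0.720930 / 7 = 0.103.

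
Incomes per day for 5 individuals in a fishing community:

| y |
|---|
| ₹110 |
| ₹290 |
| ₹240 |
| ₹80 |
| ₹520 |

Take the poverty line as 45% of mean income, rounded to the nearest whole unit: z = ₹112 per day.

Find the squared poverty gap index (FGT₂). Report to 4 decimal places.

0.0164

Below the line: ₹80, ₹110 (q = 2 of N = 5).
Gap ratios (z−y)/z: (112−80)/112 = 0.2857; (112−110)/112 = 0.0179.
Squared: 0.0816; 0.0003.
Sum = 0.081952; P₂ = 0.081952 / 5 = 0.0164.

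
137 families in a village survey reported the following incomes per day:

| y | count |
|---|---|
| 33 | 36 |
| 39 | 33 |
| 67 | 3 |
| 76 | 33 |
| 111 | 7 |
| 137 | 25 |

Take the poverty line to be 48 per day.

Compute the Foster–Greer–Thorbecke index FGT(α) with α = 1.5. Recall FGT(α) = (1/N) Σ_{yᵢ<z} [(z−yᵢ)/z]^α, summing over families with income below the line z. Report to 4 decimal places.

0.0655

Below the line: 36×33, 33×39 (q = 69 of N = 137).
Gap ratios (z−y)/z: (48−33)/48 = 0.3125 (×36); (48−39)/48 = 0.1875 (×33).
Raised to α = 1.5: 0.17469 (×36); 0.08119 (×33).
Sum = 8.968207; FGT(1.5) = 8.968207 / 137 = 0.0655.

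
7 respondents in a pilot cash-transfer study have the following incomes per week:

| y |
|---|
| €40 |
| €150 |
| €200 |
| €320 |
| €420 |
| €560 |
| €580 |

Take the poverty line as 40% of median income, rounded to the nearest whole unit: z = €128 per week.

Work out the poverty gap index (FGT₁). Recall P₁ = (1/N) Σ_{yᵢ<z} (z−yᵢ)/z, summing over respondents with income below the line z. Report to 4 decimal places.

Poor units: €40 (q = 1 of N = 7).
Gap ratios (z−y)/z: (128−40)/128 = 0.6875.
Σ = 0.687500. Dividing by the full population N = 7 gives P₁ = 0.0982.

0.0982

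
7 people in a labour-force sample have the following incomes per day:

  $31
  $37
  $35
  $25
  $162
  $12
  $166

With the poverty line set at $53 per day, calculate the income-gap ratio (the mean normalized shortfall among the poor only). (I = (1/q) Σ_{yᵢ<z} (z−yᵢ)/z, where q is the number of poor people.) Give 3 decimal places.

0.472

Poor units: $12, $25, $31, $35, $37 (q = 5 of N = 7).
Relative gaps: 0.7736, 0.5283, 0.4151, 0.3396, 0.3019; sum = 2.358491.
The income-gap ratio divides by q (the poor only): 2.358491 / 5 = 0.472.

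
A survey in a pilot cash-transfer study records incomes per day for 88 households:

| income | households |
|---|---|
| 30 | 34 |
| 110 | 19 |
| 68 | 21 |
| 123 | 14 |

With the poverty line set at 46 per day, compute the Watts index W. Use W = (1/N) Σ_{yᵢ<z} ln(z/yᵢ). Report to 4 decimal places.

Incomes under z: 34×30 (q = 34 of N = 88).
ln(z/y) terms: ln(46/30) = 0.4274 (×34).
W = 14.533097 / 88 = 0.1651.

0.1651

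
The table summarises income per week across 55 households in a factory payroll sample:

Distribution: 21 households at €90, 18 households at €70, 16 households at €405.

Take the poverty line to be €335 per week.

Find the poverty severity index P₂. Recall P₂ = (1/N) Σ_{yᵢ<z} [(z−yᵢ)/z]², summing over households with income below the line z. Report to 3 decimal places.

Poor units: 18×€70, 21×€90 (q = 39 of N = 55).
Gap ratios (z−y)/z: (335−70)/335 = 0.7910 (×18); (335−90)/335 = 0.7313 (×21).
Squared: 0.6258 (×18); 0.5349 (×21).
Sum = 22.495656; P₂ = 22.495656 / 55 = 0.409.

0.409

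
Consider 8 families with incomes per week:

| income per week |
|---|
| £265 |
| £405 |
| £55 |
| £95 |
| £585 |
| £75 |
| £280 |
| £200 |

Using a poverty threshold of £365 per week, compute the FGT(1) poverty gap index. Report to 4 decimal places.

0.4178

Below the line: £55, £75, £95, £200, £265, £280 (q = 6 of N = 8).
Gap ratios (z−y)/z: (365−55)/365 = 0.8493; (365−75)/365 = 0.7945; (365−95)/365 = 0.7397; (365−200)/365 = 0.4521; (365−265)/365 = 0.2740; (365−280)/365 = 0.2329.
Σ = 3.342466. Dividing by the full population N = 8 gives P₁ = 0.4178.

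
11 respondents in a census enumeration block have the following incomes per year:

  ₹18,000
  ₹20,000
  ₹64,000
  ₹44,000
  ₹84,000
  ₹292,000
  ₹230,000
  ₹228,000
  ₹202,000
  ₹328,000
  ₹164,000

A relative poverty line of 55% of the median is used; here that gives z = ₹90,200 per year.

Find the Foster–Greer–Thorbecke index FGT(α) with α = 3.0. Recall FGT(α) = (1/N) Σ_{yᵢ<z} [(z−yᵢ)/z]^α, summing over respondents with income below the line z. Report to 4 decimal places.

0.1040

Incomes under z: ₹18,000, ₹20,000, ₹44,000, ₹64,000, ₹84,000 (q = 5 of N = 11).
Gap ratios (z−y)/z: (90200−18000)/90200 = 0.8004; (90200−20000)/90200 = 0.7783; (90200−44000)/90200 = 0.5122; (90200−64000)/90200 = 0.2905; (90200−84000)/90200 = 0.0687.
Raised to α = 3.0: 0.51285; 0.47140; 0.13437; 0.02451; 0.00032.
Sum = 1.143457; FGT(3.0) = 1.143457 / 11 = 0.1040.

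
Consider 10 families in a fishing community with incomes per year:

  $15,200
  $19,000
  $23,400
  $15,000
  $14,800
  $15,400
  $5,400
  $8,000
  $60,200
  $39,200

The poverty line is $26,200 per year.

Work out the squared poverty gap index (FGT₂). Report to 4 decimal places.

0.1918

Below the line: $5,400, $8,000, $14,800, $15,000, $15,200, $15,400, $19,000, $23,400 (q = 8 of N = 10).
Shortfall ratios: (26200−5400)/26200 = 0.7939; (26200−8000)/26200 = 0.6947; (26200−14800)/26200 = 0.4351; (26200−15000)/26200 = 0.4275; (26200−15200)/26200 = 0.4198; (26200−15400)/26200 = 0.4122; (26200−19000)/26200 = 0.2748; (26200−23400)/26200 = 0.1069.
Squared: 0.6303; 0.4825; 0.1893; 0.1827; 0.1763; 0.1699; 0.0755; 0.0114.
Sum = 1.918012; P₂ = 1.918012 / 10 = 0.1918.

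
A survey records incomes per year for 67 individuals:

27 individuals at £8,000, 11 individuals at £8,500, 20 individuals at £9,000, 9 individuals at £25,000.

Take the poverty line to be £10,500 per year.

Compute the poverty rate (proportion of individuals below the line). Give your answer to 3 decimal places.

58 of the 67 individuals have income below £10,500.
H = 58/67 = 0.866.

0.866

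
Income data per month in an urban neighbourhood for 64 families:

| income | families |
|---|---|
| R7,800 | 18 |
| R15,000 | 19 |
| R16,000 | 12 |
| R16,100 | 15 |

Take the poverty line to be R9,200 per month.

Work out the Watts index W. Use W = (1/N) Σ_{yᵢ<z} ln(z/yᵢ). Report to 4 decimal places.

Poor units: 18×R7,800 (q = 18 of N = 64).
ln(z/y) terms: ln(9200/7800) = 0.1651 (×18).
W = 2.971436 / 64 = 0.0464.

0.0464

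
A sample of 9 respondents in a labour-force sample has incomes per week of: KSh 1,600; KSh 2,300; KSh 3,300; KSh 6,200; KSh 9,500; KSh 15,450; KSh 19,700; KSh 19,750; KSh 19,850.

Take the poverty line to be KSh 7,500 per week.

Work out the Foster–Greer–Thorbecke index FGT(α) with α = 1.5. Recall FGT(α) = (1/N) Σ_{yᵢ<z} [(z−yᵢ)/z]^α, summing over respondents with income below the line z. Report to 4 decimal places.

Incomes under z: KSh 1,600, KSh 2,300, KSh 3,300, KSh 6,200 (q = 4 of N = 9).
Relative gaps: (7500−1600)/7500 = 0.7867; (7500−2300)/7500 = 0.6933; (7500−3300)/7500 = 0.5600; (7500−6200)/7500 = 0.1733.
Raised to α = 1.5: 0.69773; 0.57732; 0.41907; 0.07216.
Sum = 1.766273; FGT(1.5) = 1.766273 / 9 = 0.1963.

0.1963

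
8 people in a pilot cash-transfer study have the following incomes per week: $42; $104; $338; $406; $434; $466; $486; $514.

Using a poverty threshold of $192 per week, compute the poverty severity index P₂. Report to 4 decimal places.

0.1026

Poor units: $42, $104 (q = 2 of N = 8).
Relative gaps: (192−42)/192 = 0.7812; (192−104)/192 = 0.4583.
Squared: 0.6104; 0.2101.
Sum = 0.820421; P₂ = 0.820421 / 8 = 0.1026.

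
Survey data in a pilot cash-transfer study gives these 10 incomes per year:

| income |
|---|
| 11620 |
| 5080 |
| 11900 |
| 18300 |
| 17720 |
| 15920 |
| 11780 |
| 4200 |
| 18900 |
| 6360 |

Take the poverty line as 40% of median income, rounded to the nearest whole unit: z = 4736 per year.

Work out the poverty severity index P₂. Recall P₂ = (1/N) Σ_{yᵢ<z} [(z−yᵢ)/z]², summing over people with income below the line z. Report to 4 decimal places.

0.0013

Below z: 4200 (q = 1 of N = 10).
Normalized shortfalls: (4736−4200)/4736 = 0.1132.
Squared: 0.0128.
Sum = 0.012809; P₂ = 0.012809 / 10 = 0.0013.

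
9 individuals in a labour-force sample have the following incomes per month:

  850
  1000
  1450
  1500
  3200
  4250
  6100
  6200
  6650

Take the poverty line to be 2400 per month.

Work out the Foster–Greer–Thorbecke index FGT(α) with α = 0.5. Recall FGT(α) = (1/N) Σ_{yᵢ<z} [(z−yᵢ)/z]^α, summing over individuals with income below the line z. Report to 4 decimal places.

Below z: 850, 1000, 1450, 1500 (q = 4 of N = 9).
Shortfall ratios: (2400−850)/2400 = 0.6458; (2400−1000)/2400 = 0.5833; (2400−1450)/2400 = 0.3958; (2400−1500)/2400 = 0.3750.
Raised to α = 0.5: 0.80364; 0.76376; 0.62915; 0.61237.
Sum = 2.808925; FGT(0.5) = 2.808925 / 9 = 0.3121.

0.3121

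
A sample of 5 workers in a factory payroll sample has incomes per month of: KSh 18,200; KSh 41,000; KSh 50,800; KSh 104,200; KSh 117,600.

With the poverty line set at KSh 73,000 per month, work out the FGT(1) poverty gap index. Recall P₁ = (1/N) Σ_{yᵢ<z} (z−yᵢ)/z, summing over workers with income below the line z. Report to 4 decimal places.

Below the line: KSh 18,200, KSh 41,000, KSh 50,800 (q = 3 of N = 5).
Gap ratios (z−y)/z: (73000−18200)/73000 = 0.7507; (73000−41000)/73000 = 0.4384; (73000−50800)/73000 = 0.3041.
Σ = 1.493151. Dividing by the full population N = 5 gives P₁ = 0.2986.

0.2986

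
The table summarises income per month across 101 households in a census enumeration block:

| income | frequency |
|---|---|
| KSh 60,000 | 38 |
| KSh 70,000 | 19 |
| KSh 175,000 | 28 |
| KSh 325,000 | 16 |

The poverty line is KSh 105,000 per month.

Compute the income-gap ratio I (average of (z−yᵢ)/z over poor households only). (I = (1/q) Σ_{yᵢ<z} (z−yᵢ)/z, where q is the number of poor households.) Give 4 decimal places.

0.3968

Below the line: 38×KSh 60,000, 19×KSh 70,000 (q = 57 of N = 101).
Relative gaps: 0.4286 (×38), 0.3333 (×19); sum = 22.619048.
The income-gap ratio divides by q (the poor only): 22.619048 / 57 = 0.3968.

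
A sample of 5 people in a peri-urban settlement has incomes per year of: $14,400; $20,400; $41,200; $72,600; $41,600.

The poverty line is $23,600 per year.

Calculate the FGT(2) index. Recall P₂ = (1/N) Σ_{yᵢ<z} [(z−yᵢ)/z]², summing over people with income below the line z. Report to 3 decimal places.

Poor units: $14,400, $20,400 (q = 2 of N = 5).
Normalized shortfalls: (23600−14400)/23600 = 0.3898; (23600−20400)/23600 = 0.1356.
Squared: 0.1520; 0.0184.
Sum = 0.170353; P₂ = 0.170353 / 5 = 0.034.

0.034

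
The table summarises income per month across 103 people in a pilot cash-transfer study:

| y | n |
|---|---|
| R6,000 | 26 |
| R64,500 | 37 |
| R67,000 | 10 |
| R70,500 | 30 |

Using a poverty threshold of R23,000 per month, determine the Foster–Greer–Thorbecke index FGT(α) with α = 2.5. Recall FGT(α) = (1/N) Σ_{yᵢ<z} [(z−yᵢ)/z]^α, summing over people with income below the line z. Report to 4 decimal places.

Poor units: 26×R6,000 (q = 26 of N = 103).
Normalized shortfalls: (23000−6000)/23000 = 0.7391 (×26).
Raised to α = 2.5: 0.46968 (×26).
Sum = 12.211698; FGT(2.5) = 12.211698 / 103 = 0.1186.

0.1186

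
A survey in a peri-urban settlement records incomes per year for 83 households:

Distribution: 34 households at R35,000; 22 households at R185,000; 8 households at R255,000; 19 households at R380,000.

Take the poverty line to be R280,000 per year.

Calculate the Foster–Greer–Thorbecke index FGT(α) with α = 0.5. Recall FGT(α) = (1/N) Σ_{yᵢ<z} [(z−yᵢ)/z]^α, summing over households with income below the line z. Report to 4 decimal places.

Incomes under z: 34×R35,000, 22×R185,000, 8×R255,000 (q = 64 of N = 83).
Gap ratios (z−y)/z: (280000−35000)/280000 = 0.8750 (×34); (280000−185000)/280000 = 0.3393 (×22); (280000−255000)/280000 = 0.0893 (×8).
Raised to α = 0.5: 0.93541 (×34); 0.58248 (×22); 0.29881 (×8).
Sum = 47.009157; FGT(0.5) = 47.009157 / 83 = 0.5664.

0.5664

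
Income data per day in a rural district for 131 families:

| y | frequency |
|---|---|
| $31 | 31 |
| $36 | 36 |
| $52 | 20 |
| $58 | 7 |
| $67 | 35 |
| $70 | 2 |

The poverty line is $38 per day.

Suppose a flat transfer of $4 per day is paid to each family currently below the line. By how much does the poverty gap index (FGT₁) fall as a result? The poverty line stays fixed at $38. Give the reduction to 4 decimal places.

Before: below the line — 31×$31, 36×$36; poverty gap index (FGT₁) = 0.058055.
After the $4 transfer: below the line — 31×$35; poverty gap index (FGT₁) = 0.018682.
Reduction = 0.058055 − 0.018682 = 0.0394.

0.0394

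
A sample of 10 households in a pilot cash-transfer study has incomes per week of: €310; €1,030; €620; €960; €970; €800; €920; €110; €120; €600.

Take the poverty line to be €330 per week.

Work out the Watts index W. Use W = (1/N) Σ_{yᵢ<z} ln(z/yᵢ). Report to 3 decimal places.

Incomes under z: €110, €120, €310 (q = 3 of N = 10).
Log shortfalls: ln(330/110) = 1.0986; ln(330/120) = 1.0116; ln(330/310) = 0.0625.
W = 2.172734 / 10 = 0.217.

0.217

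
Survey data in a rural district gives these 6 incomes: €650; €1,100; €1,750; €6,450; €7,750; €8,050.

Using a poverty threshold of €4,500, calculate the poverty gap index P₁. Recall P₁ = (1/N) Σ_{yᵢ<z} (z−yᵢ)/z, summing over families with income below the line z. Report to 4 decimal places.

0.3704

Incomes under z: €650, €1,100, €1,750 (q = 3 of N = 6).
Relative gaps: (4500−650)/4500 = 0.8556; (4500−1100)/4500 = 0.7556; (4500−1750)/4500 = 0.6111.
Sum of shortfalls = 2.222222; P₁ averages over all N: 2.222222 / 6 = 0.3704.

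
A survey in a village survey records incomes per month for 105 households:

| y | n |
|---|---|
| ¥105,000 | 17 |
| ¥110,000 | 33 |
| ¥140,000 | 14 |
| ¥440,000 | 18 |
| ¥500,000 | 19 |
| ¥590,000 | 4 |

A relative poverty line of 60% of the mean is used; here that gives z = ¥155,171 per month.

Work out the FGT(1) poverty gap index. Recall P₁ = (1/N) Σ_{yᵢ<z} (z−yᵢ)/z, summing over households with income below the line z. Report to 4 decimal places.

0.1569

Below z: 17×¥105,000, 33×¥110,000, 14×¥140,000 (q = 64 of N = 105).
Normalized shortfalls: (155171−105000)/155171 = 0.3233 (×17); (155171−110000)/155171 = 0.2911 (×33); (155171−140000)/155171 = 0.0978 (×14).
Σ = 16.471789. Dividing by the full population N = 105 gives P₁ = 0.1569.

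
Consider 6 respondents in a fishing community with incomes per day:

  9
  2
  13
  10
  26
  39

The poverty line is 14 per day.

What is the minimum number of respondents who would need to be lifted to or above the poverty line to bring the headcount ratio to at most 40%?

2

Currently q = 4 of N = 6 are below the line (H = 0.667).
A headcount ratio of at most 40% allows at most ⌊0.40 × 6⌋ = 2 poor respondents.
So at least 4 − 2 = 2 must be lifted.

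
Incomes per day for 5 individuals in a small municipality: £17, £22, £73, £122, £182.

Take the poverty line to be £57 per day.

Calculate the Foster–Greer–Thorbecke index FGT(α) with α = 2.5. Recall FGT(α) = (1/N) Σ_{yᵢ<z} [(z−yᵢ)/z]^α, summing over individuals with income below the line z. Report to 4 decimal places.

0.1416

Incomes under z: £17, £22 (q = 2 of N = 5).
Relative gaps: (57−17)/57 = 0.7018; (57−22)/57 = 0.6140.
Raised to α = 2.5: 0.41254; 0.29545.
Sum = 0.707986; FGT(2.5) = 0.707986 / 5 = 0.1416.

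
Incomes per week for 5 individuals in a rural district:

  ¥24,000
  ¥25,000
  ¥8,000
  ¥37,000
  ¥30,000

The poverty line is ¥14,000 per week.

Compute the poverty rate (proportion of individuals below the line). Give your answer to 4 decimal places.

1 of the 5 individuals have income below ¥14,000.
H = 1/5 = 0.2000.

0.2000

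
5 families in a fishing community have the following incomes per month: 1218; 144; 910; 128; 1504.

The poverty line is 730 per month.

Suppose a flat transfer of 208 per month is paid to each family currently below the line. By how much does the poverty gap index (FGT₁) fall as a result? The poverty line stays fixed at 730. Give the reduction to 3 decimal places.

Before: below the line — 128, 144; poverty gap index (FGT₁) = 0.32548.
After the 208 transfer: below the line — 336, 352; poverty gap index (FGT₁) = 0.21151.
Reduction = 0.32548 − 0.21151 = 0.114.

0.114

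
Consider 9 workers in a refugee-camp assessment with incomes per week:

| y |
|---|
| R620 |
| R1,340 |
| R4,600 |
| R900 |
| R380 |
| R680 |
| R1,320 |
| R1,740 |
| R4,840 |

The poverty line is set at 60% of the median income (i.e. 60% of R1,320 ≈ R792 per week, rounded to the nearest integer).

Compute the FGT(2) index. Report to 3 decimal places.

0.038

Below the line: R380, R620, R680 (q = 3 of N = 9).
Relative gaps: (792−380)/792 = 0.5202; (792−620)/792 = 0.2172; (792−680)/792 = 0.1414.
Squared: 0.2706; 0.0472; 0.0200.
Sum = 0.337772; P₂ = 0.337772 / 9 = 0.038.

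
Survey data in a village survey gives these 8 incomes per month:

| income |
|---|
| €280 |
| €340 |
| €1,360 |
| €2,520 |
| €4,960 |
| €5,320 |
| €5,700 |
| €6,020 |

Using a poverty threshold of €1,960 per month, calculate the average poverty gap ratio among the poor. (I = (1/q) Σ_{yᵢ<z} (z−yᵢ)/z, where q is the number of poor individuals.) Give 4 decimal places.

0.6633

Poor units: €280, €340, €1,360 (q = 3 of N = 8).
Relative gaps: 0.8571, 0.8265, 0.3061; sum = 1.989796.
I averages over the q = 3 poor units only: 1.989796 / 3 = 0.6633.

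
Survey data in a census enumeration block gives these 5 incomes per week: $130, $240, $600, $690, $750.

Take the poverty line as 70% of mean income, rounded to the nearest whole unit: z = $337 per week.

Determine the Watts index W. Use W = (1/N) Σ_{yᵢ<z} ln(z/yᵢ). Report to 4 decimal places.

Incomes under z: $130, $240 (q = 2 of N = 5).
Log gaps: ln(337/130) = 0.9525; ln(337/240) = 0.3394.
W = 1.291992 / 5 = 0.2584.

0.2584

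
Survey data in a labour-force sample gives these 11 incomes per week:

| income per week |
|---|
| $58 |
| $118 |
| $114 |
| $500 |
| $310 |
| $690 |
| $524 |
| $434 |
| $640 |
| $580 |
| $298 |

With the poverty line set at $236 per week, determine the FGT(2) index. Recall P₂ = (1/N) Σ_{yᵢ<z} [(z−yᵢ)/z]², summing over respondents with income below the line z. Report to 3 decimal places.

0.099

Below z: $58, $114, $118 (q = 3 of N = 11).
Shortfall ratios: (236−58)/236 = 0.7542; (236−114)/236 = 0.5169; (236−118)/236 = 0.5000.
Squared: 0.5689; 0.2672; 0.2500.
Sum = 1.086110; P₂ = 1.086110 / 11 = 0.099.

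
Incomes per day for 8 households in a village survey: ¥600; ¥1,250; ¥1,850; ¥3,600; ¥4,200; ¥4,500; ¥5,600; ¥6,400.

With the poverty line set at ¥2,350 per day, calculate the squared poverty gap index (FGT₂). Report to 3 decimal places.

0.102

Below the line: ¥600, ¥1,250, ¥1,850 (q = 3 of N = 8).
Shortfall ratios: (2350−600)/2350 = 0.7447; (2350−1250)/2350 = 0.4681; (2350−1850)/2350 = 0.2128.
Squared: 0.5545; 0.2191; 0.0453.
Sum = 0.818923; P₂ = 0.818923 / 8 = 0.102.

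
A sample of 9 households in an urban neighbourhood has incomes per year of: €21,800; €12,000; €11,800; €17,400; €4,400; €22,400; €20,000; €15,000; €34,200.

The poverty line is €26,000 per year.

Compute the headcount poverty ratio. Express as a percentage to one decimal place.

88.9%

8 of the 9 households have income below €26,000.
H = 8/9 = 88.9%.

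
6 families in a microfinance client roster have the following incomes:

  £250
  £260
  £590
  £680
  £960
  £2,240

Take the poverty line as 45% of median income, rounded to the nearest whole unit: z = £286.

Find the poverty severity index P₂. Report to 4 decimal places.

0.0040

Below z: £250, £260 (q = 2 of N = 6).
Relative gaps: (286−250)/286 = 0.1259; (286−260)/286 = 0.0909.
Squared: 0.0158; 0.0083.
Sum = 0.024109; P₂ = 0.024109 / 6 = 0.0040.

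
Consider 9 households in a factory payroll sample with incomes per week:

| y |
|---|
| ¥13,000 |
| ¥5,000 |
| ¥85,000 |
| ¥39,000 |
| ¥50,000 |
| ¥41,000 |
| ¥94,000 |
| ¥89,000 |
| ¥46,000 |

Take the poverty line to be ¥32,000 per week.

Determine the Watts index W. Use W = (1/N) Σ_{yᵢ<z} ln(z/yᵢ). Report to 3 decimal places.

0.306

Poor units: ¥5,000, ¥13,000 (q = 2 of N = 9).
ln(z/y) terms: ln(32000/5000) = 1.8563; ln(32000/13000) = 0.9008.
W = 2.757085 / 9 = 0.306.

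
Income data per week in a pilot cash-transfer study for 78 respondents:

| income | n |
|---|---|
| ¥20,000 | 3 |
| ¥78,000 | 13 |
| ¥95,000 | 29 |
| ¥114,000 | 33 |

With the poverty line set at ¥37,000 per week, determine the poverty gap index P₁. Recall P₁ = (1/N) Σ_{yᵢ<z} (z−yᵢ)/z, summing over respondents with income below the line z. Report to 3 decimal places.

Below z: 3×¥20,000 (q = 3 of N = 78).
Relative gaps: (37000−20000)/37000 = 0.4595 (×3).
Σ = 1.378378. Dividing by the full population N = 78 gives P₁ = 0.018.

0.018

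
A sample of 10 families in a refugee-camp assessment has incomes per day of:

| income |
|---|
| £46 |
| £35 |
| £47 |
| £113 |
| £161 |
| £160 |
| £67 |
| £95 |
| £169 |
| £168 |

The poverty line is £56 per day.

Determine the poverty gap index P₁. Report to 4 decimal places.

0.0714

Below z: £35, £46, £47 (q = 3 of N = 10).
Relative gaps: (56−35)/56 = 0.3750; (56−46)/56 = 0.1786; (56−47)/56 = 0.1607.
Sum of shortfalls = 0.714286; P₁ averages over all N: 0.714286 / 10 = 0.0714.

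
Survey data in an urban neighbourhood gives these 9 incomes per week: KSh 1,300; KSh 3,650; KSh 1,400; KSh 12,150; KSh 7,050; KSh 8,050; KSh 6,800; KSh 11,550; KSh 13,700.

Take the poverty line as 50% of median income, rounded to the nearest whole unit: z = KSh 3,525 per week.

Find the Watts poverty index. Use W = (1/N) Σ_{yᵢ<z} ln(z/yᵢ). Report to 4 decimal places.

0.2134

Poor units: KSh 1,300, KSh 1,400 (q = 2 of N = 9).
Log gaps: ln(3525/1300) = 0.9975; ln(3525/1400) = 0.9234.
W = 1.920924 / 9 = 0.2134.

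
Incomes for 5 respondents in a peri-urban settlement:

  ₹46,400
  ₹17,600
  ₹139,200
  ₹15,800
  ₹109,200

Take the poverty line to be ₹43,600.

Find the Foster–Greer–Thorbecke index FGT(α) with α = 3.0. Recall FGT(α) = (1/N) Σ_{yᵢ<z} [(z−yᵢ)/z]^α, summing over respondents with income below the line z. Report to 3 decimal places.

Below z: ₹15,800, ₹17,600 (q = 2 of N = 5).
Gap ratios (z−y)/z: (43600−15800)/43600 = 0.6376; (43600−17600)/43600 = 0.5963.
Raised to α = 3.0: 0.25922; 0.21206.
Sum = 0.471285; FGT(3.0) = 0.471285 / 5 = 0.094.

0.094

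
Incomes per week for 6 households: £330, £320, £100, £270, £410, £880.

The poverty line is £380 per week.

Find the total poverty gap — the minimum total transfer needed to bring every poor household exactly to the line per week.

£500

Poor units: £100, £270, £320, £330 (q = 4 of N = 6).
Individual gaps: 380−100 = 280; 380−270 = 110; 380−320 = 60; 380−330 = 50.
Aggregate gap = £500.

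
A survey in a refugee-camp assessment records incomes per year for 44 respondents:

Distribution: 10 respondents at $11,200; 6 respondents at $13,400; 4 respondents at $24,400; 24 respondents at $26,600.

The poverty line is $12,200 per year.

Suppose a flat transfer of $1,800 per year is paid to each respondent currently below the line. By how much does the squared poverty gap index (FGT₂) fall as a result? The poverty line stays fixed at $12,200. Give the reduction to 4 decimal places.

Before: below the line — 10×$11,200; squared poverty gap index (FGT₂) = 0.001527.
After the $1,800 transfer: below the line — none; squared poverty gap index (FGT₂) = 0.000000.
Reduction = 0.001527 − 0.000000 = 0.0015.

0.0015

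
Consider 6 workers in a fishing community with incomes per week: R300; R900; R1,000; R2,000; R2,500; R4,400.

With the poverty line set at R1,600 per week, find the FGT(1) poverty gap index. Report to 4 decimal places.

0.2708

Below the line: R300, R900, R1,000 (q = 3 of N = 6).
Normalized shortfalls: (1600−300)/1600 = 0.8125; (1600−900)/1600 = 0.4375; (1600−1000)/1600 = 0.3750.
Σ = 1.625000. Dividing by the full population N = 6 gives P₁ = 0.2708.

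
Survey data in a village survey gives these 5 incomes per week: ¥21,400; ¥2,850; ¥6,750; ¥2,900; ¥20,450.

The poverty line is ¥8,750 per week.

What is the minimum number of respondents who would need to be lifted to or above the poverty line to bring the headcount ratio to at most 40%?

1

3 of the 5 respondents are poor, so H = 3/5 = 0.600.
A headcount ratio of at most 40% allows at most ⌊0.40 × 5⌋ = 2 poor respondents.
So at least 3 − 2 = 1 must be lifted.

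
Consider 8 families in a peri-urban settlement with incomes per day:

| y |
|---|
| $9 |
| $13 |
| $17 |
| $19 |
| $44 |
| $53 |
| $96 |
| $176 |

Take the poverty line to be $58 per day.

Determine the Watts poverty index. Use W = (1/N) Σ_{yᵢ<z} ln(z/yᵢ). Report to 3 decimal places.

0.759

Poor units: $9, $13, $17, $19, $44, $53 (q = 6 of N = 8).
Log shortfalls: ln(58/9) = 1.8632; ln(58/13) = 1.4955; ln(58/17) = 1.2272; ln(58/19) = 1.1160; ln(58/44) = 0.2763; ln(58/53) = 0.0902.
W = 6.068350 / 8 = 0.759.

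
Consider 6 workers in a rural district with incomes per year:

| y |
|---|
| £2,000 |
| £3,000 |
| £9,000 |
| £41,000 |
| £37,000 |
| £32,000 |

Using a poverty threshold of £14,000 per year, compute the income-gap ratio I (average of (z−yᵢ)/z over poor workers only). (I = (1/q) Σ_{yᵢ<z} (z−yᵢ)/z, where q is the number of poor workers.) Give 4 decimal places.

Poor units: £2,000, £3,000, £9,000 (q = 3 of N = 6).
Shortfall ratios (z−y)/z: 0.8571, 0.7857, 0.3571; sum = 2.000000.
The income-gap ratio divides by q (the poor only): 2.000000 / 3 = 0.6667.

0.6667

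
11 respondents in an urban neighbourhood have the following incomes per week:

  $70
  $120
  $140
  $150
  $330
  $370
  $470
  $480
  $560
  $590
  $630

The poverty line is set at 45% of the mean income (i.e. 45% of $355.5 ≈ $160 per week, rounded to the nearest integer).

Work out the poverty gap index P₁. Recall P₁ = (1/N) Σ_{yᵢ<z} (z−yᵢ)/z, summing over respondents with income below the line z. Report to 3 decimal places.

Poor units: $70, $120, $140, $150 (q = 4 of N = 11).
Relative gaps: (160−70)/160 = 0.5625; (160−120)/160 = 0.2500; (160−140)/160 = 0.1250; (160−150)/160 = 0.0625.
Σ = 1.000000. Dividing by the full population N = 11 gives P₁ = 0.091.

0.091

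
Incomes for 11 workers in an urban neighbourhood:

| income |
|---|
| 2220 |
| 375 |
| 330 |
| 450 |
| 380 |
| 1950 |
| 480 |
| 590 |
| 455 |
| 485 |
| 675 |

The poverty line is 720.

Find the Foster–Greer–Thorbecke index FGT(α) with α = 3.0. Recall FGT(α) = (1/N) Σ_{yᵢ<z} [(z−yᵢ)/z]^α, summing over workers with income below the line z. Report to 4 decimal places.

0.0504

Poor units: 330, 375, 380, 450, 455, 480, 485, 590, 675 (q = 9 of N = 11).
Normalized shortfalls: (720−330)/720 = 0.5417; (720−375)/720 = 0.4792; (720−380)/720 = 0.4722; (720−450)/720 = 0.3750; (720−455)/720 = 0.3681; (720−480)/720 = 0.3333; (720−485)/720 = 0.3264; (720−590)/720 = 0.1806; (720−675)/720 = 0.0625.
Raised to α = 3.0: 0.15893; 0.11002; 0.10530; 0.05273; 0.04986; 0.03704; 0.03477; 0.00589; 0.00024.
Sum = 0.554777; FGT(3.0) = 0.554777 / 11 = 0.0504.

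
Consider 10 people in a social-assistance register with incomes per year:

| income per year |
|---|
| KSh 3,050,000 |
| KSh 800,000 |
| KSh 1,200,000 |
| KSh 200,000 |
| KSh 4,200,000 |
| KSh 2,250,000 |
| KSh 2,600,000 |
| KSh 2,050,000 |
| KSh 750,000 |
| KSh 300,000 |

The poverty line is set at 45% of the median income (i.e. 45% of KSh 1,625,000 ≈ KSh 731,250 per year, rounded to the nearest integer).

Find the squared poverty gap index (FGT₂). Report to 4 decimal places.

Incomes under z: KSh 200,000, KSh 300,000 (q = 2 of N = 10).
Relative gaps: (731250−200000)/731250 = 0.7265; (731250−300000)/731250 = 0.5897.
Squared: 0.5278; 0.3478.
Sum = 0.875594; P₂ = 0.875594 / 10 = 0.0876.

0.0876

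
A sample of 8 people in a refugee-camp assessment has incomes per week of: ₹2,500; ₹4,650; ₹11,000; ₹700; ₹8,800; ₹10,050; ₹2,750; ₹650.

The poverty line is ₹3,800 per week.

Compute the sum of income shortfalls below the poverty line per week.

Below z: ₹650, ₹700, ₹2,500, ₹2,750 (q = 4 of N = 8).
Individual gaps: 3800−650 = 3150; 3800−700 = 3100; 3800−2500 = 1300; 3800−2750 = 1050.
Aggregate gap = ₹8,600.

₹8,600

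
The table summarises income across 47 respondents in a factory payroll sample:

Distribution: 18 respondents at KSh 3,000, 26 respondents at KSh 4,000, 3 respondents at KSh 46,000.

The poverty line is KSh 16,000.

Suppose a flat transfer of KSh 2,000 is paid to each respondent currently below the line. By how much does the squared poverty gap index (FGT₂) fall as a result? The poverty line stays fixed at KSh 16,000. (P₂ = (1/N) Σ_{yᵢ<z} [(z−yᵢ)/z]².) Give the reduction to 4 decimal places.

0.1669

Before: below the line — 18×KSh 3,000, 26×KSh 4,000; squared poverty gap index (FGT₂) = 0.563996.
After the KSh 2,000 transfer: below the line — 18×KSh 5,000, 26×KSh 6,000; squared poverty gap index (FGT₂) = 0.397108.
Reduction = 0.563996 − 0.397108 = 0.1669.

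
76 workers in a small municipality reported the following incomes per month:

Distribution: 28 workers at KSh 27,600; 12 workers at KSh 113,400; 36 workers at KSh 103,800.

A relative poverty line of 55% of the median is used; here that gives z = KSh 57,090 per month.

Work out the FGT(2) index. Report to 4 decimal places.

0.0983

Below z: 28×KSh 27,600 (q = 28 of N = 76).
Shortfall ratios: (57090−27600)/57090 = 0.5166 (×28).
Squared: 0.2668 (×28).
Sum = 7.471151; P₂ = 7.471151 / 76 = 0.0983.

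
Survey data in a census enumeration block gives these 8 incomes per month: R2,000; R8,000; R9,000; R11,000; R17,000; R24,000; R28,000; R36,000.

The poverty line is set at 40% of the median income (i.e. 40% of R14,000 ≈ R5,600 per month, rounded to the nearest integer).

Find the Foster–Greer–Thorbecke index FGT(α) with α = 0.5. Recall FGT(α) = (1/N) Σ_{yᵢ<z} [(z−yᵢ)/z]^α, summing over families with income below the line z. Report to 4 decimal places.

0.1002

Below z: R2,000 (q = 1 of N = 8).
Gap ratios (z−y)/z: (5600−2000)/5600 = 0.6429.
Raised to α = 0.5: 0.80178.
Sum = 0.801784; FGT(0.5) = 0.801784 / 8 = 0.1002.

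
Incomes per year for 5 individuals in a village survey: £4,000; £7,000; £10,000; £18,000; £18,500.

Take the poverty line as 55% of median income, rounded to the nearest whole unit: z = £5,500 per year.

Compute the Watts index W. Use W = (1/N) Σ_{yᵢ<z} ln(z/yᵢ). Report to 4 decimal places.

Poor units: £4,000 (q = 1 of N = 5).
ln(z/y) terms: ln(5500/4000) = 0.3185.
W = 0.318454 / 5 = 0.0637.

0.0637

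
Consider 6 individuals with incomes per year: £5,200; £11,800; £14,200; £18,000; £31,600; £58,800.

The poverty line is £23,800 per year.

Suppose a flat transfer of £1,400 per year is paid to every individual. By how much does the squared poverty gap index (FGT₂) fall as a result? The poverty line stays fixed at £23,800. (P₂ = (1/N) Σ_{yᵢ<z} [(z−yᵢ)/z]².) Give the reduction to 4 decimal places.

0.0356

Before: below the line — £5,200, £11,800, £14,200, £18,000; squared poverty gap index (FGT₂) = 0.181178.
After the £1,400 transfer: below the line — £6,600, £13,200, £15,600, £19,400; squared poverty gap index (FGT₂) = 0.145588.
Reduction = 0.181178 − 0.145588 = 0.0356.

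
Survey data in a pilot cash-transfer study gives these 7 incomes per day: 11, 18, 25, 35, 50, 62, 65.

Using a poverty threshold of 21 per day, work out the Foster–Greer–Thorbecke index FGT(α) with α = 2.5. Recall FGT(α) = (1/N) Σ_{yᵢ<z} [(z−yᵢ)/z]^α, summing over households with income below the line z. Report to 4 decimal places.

Incomes under z: 11, 18 (q = 2 of N = 7).
Normalized shortfalls: (21−11)/21 = 0.4762; (21−18)/21 = 0.1429.
Raised to α = 2.5: 0.15648; 0.00771.
Sum = 0.164191; FGT(2.5) = 0.164191 / 7 = 0.0235.

0.0235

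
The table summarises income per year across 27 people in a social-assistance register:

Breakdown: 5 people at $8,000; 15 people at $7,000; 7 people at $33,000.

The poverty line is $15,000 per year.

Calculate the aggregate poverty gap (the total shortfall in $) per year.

$155,000

Below z: 15×$7,000, 5×$8,000 (q = 20 of N = 27).
Individual gaps: 15×(15000−7000) = 120000; 5×(15000−8000) = 35000.
Aggregate gap = $155,000.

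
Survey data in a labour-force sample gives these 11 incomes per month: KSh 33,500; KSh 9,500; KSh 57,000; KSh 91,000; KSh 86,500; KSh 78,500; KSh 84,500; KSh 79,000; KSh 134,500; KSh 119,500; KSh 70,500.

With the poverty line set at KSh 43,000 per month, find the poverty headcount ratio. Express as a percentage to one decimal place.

18.2%

2 of the 11 families have income below KSh 43,000.
H = 2/11 = 18.2%.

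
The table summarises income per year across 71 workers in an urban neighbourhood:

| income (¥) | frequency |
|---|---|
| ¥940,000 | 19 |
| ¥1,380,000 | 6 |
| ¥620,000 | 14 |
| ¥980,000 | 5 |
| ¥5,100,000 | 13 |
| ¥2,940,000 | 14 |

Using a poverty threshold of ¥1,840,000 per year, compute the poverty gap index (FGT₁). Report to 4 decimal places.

0.3157

Below the line: 14×¥620,000, 19×¥940,000, 5×¥980,000, 6×¥1,380,000 (q = 44 of N = 71).
Gap ratios (z−y)/z: (1840000−620000)/1840000 = 0.6630 (×14); (1840000−940000)/1840000 = 0.4891 (×19); (1840000−980000)/1840000 = 0.4674 (×5); (1840000−1380000)/1840000 = 0.2500 (×6).
Sum of shortfalls = 22.413043; P₁ averages over all N: 22.413043 / 71 = 0.3157.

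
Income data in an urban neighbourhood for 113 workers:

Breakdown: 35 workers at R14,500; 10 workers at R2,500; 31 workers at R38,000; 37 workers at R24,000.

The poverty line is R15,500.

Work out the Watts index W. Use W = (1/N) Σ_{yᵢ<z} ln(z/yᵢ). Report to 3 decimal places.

0.182

Below the line: 10×R2,500, 35×R14,500 (q = 45 of N = 113).
Log gaps: ln(15500/2500) = 1.8245 (×10); ln(15500/14500) = 0.0667 (×35).
W = 20.579691 / 113 = 0.182.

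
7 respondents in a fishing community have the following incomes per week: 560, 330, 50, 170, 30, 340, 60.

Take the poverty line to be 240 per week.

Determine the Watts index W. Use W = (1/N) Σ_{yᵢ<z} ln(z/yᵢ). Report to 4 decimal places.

Below the line: 30, 50, 60, 170 (q = 4 of N = 7).
Log gaps: ln(240/30) = 2.0794; ln(240/50) = 1.5686; ln(240/60) = 1.3863; ln(240/170) = 0.3448.
W = 5.379192 / 7 = 0.7685.

0.7685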